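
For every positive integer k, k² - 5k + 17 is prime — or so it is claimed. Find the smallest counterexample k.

We need the least positive integer k for which k² - 5k + 17 is not prime.
For k = 1, 2, 3, 4, …, 10, 11, 12 the conclusion holds.
k = 13: k² - 5k + 17 = 121 = 11 × 11, composite.

k = 13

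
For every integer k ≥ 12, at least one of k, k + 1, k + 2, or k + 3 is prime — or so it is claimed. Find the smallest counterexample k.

We need the least integer k ≥ 12 for which k, k + 1, k + 2, k + 3 are all composite.
The first 12 eligible values, up to k = 23, all satisfy the conclusion.
k = 24: 24 = 2 × 12; 25 = 5 × 5; 26 = 2 × 13; 27 = 3 × 9 — all composite.

k = 24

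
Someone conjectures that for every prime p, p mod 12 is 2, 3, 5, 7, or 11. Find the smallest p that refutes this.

p = 13

For p = 2, 3, 5, 7, 11 the conclusion holds.
p = 13: 13 mod 12 = 1 — not in {2, 3, 5, 7, 11}.
Hence p = 13 is a counterexample.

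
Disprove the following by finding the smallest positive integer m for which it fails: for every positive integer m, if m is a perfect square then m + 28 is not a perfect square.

m = 36

A counterexample is any positive integer m such that m is a perfect square but m + 28 is a perfect square; we check each in order.
The first 5 eligible values, up to m = 25, all satisfy the conclusion.
m = 36: 36 = 6² and 36 + 28 = 64 = 8².
Thus m = 36 disproves the claim, and no smaller m works.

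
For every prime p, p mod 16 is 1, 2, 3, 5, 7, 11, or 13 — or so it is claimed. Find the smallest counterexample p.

p = 31

A counterexample is any prime p such that the claim fails; we check each in order.
The first 10 eligible values, up to p = 29, all satisfy the conclusion.
p = 31: 31 mod 16 = 15 — not in {1, 2, 3, 5, 7, 11, 13}.
So p = 31 is the smallest counterexample.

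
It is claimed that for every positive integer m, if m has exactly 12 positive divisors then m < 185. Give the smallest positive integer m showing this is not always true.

m = 198

Check each positive integer m in order until m has exactly 12 positive divisors but the claim fails.
For m = 60, 72, 84, 90, …, 150, 156, 160 the conclusion holds.
m = 198: τ(198) = 12; 198 ≥ 185.
Thus m = 198 disproves the claim, and no smaller m works.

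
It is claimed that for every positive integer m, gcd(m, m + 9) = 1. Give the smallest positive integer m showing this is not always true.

m = 3

We need the least positive integer m for which gcd(m, m + 9) > 1.
m = 1: gcd(1, 10) = 1.
m = 2: gcd(2, 11) = 1.
m = 3: gcd(3, 12) = 3.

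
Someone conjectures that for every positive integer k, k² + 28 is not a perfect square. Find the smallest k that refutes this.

k = 6

We need the least positive integer k for which k² + 28 is a perfect square.
The first 5 eligible values, up to k = 5, all satisfy the conclusion.
k = 6: 6² + 28 = 64 = 8², a perfect square.
So k = 6 is the smallest counterexample.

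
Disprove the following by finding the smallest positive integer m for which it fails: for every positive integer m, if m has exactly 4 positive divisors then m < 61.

Check each positive integer m in order until m has exactly 4 positive divisors but the claim fails.
For m = 6, 8, 10, 14, …, 55, 57, 58 the conclusion holds.
m = 62: τ(62) = 4; 62 ≥ 61.

m = 62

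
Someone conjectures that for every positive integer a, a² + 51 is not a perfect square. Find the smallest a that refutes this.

a = 7

Check each positive integer a in order until a² + 51 is a perfect square.
a = 1: 1² + 51 = 52, not a perfect square.
a = 2: 2² + 51 = 55, not a perfect square.
a = 3: 3² + 51 = 60, not a perfect square.
a = 4: 4² + 51 = 67, not a perfect square.
a = 5: 5² + 51 = 76, not a perfect square.
a = 6: 6² + 51 = 87, not a perfect square.
a = 7: 7² + 51 = 100 = 10², a perfect square.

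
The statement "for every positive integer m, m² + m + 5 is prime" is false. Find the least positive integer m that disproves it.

m = 1: m² + m + 5 = 7, prime.
m = 2: m² + m + 5 = 11, prime.
m = 3: m² + m + 5 = 17, prime.
m = 4: m² + m + 5 = 25 = 5 × 5, composite.
So m = 4 is the smallest counterexample.

m = 4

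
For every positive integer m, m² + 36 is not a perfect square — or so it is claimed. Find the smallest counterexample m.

m = 8

A counterexample is any positive integer m such that m² + 36 is a perfect square; we check each in order.
m = 1: 1² + 36 = 37, not a perfect square.
m = 2: 2² + 36 = 40, not a perfect square.
m = 3: 3² + 36 = 45, not a perfect square.
m = 4: 4² + 36 = 52, not a perfect square.
m = 5: 5² + 36 = 61, not a perfect square.
m = 6: 6² + 36 = 72, not a perfect square.
m = 7: 7² + 36 = 85, not a perfect square.
m = 8: 8² + 36 = 100 = 10², a perfect square.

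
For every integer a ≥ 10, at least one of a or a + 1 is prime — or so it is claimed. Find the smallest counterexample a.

a = 14

We need the least integer a ≥ 10 for which a, a + 1 are both composite.
a = 10: 11 is prime.
a = 11: 11 is prime.
a = 12: 13 is prime.
a = 13: 13 is prime.
a = 14: 14 = 2 × 7; 15 = 3 × 5 — both composite.
So a = 14 is the smallest counterexample.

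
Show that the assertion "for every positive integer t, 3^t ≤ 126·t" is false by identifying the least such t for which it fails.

t = 7

Check each positive integer t in order until 3^t > 126·t.
For t = 1, 2, 3, 4, 5, 6 the conclusion holds.
t = 7: 3^t = 2187 and 126·t = 882, so 2187 > 882.
So t = 7 is the smallest counterexample.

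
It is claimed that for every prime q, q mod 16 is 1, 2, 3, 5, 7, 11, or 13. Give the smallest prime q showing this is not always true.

Check each prime q in order until the claim fails.
The first 10 eligible values, up to q = 29, all satisfy the conclusion.
q = 31: 31 mod 16 = 15 — not in {1, 2, 3, 5, 7, 11, 13}.

q = 31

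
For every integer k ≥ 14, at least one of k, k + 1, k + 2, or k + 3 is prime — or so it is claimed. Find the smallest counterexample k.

Check each integer k ≥ 14 in order until k, k + 1, k + 2, k + 3 are all composite.
The first 10 eligible values, up to k = 23, all satisfy the conclusion.
k = 24: 24 = 2 × 12; 25 = 5 × 5; 26 = 2 × 13; 27 = 3 × 9 — all composite.
Hence k = 24 is a counterexample.

k = 24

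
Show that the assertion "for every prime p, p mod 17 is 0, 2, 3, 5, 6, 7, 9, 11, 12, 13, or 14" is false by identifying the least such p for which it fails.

We need the least prime p for which the claim fails.
For p = 2, 3, 5, 7, …, 43, 47, 53 the conclusion holds.
p = 59: 59 mod 17 = 8 — not in {0, 2, 3, 5, 6, 7, 9, 11, 12, 13, 14}.

p = 59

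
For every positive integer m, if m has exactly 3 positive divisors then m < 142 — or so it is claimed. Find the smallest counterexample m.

We need the least positive integer m for which m has exactly 3 positive divisors but the claim fails.
m = 4: τ(4) = 3; 4 < 142.
m = 9: τ(9) = 3; 9 < 142.
m = 25: τ(25) = 3; 25 < 142.
m = 49: τ(49) = 3; 49 < 142.
m = 121: τ(121) = 3; 121 < 142.
m = 169: τ(169) = 3; 169 ≥ 142.
Thus m = 169 disproves the claim, and no smaller m works.

m = 169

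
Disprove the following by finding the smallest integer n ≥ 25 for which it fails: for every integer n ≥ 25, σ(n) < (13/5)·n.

For n = 25, 26, 27, 28, …, 57, 58, 59 the conclusion holds.
n = 60: σ(60) = 168; 168 ≥ 156.
So n = 60 is the smallest counterexample.

n = 60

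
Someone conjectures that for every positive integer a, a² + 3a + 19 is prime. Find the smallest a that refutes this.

a = 15

Check each positive integer a in order until a² + 3a + 19 is not prime.
For a = 1, 2, 3, 4, …, 12, 13, 14 the conclusion holds.
a = 15: a² + 3a + 19 = 289 = 17 × 17, composite.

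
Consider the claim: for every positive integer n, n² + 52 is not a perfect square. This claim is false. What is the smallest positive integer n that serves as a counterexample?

n = 12

Check each positive integer n in order until n² + 52 is a perfect square.
The first 11 eligible values, up to n = 11, all satisfy the conclusion.
n = 12: 12² + 52 = 196 = 14², a perfect square.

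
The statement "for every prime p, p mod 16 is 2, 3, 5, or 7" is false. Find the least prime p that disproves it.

p = 2: 2 mod 16 = 2.
p = 3: 3 mod 16 = 3.
p = 5: 5 mod 16 = 5.
p = 7: 7 mod 16 = 7.
p = 11: 11 mod 16 = 11 — not in {2, 3, 5, 7}.
Hence p = 11 is a counterexample.

p = 11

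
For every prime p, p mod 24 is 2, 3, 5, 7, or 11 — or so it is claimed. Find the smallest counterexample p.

p = 13

A counterexample is any prime p such that the claim fails; we check each in order.
The first 5 eligible values, up to p = 11, all satisfy the conclusion.
p = 13: 13 mod 24 = 13 — not in {2, 3, 5, 7, 11}.
Thus p = 13 disproves the claim, and no smaller p works.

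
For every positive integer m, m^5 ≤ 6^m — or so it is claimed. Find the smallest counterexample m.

A counterexample is any positive integer m such that m^5 > 6^m; we check each in order.
For m = 1, 2 the conclusion holds.
m = 3: m^5 = 243 and 6^m = 216, so 243 > 216.
So m = 3 is the smallest counterexample.

m = 3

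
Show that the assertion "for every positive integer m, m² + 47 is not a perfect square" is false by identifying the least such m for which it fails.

For m = 1, 2, 3, 4, …, 20, 21, 22 the conclusion holds.
m = 23: 23² + 47 = 576 = 24², a perfect square.
Thus m = 23 disproves the claim, and no smaller m works.

m = 23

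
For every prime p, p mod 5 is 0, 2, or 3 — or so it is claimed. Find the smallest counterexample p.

Check each prime p in order until the claim fails.
The first 4 eligible values, up to p = 7, all satisfy the conclusion.
p = 11: 11 mod 5 = 1 — not in {0, 2, 3}.

p = 11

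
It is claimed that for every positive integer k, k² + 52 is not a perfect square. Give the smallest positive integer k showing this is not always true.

The first 11 eligible values, up to k = 11, all satisfy the conclusion.
k = 12: 12² + 52 = 196 = 14², a perfect square.
Thus k = 12 disproves the claim, and no smaller k works.

k = 12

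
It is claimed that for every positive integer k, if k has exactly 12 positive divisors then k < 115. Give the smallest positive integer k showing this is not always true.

k = 126

A counterexample is any positive integer k such that k has exactly 12 positive divisors but the claim fails; we check each in order.
k = 60: τ(60) = 12; 60 < 115.
k = 72: τ(72) = 12; 72 < 115.
k = 84: τ(84) = 12; 84 < 115.
k = 90: τ(90) = 12; 90 < 115.
k = 96: τ(96) = 12; 96 < 115.
k = 108: τ(108) = 12; 108 < 115.
k = 126: τ(126) = 12; 126 ≥ 115.
So k = 126 is the smallest counterexample.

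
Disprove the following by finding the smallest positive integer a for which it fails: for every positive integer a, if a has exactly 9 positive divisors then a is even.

a = 225

We need the least positive integer a for which a has exactly 9 positive divisors but a is odd.
a = 36: divisors of 36: 9 divisors; 36 is even.
a = 100: divisors of 100: 9 divisors; 100 is even.
a = 196: divisors of 196: 9 divisors; 196 is even.
a = 225: divisors of 225: 9 divisors; 225 is odd.
So a = 225 is the smallest counterexample.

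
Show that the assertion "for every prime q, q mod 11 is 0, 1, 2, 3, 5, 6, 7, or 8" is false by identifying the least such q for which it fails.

A counterexample is any prime q such that the claim fails; we check each in order.
For q = 2, 3, 5, 7, 11, 13, 17, 19, 23, 29 the conclusion holds.
q = 31: 31 mod 11 = 9 — not in {0, 1, 2, 3, 5, 6, 7, 8}.

q = 31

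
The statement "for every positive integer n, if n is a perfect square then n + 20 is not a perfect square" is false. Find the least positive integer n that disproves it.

We need the least positive integer n for which n is a perfect square but n + 20 is a perfect square.
For n = 1, 4, 9 the conclusion holds.
n = 16: 16 = 4² and 16 + 20 = 36 = 6².

n = 16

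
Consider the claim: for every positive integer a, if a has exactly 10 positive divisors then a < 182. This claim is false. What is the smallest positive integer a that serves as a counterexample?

a = 48: τ(48) = 10; 48 < 182.
a = 80: τ(80) = 10; 80 < 182.
a = 112: τ(112) = 10; 112 < 182.
a = 162: τ(162) = 10; 162 < 182.
a = 176: τ(176) = 10; 176 < 182.
a = 208: τ(208) = 10; 208 ≥ 182.

a = 208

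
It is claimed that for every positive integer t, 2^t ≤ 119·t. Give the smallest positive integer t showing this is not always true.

The first 10 eligible values, up to t = 10, all satisfy the conclusion.
t = 11: 2^t = 2048 and 119·t = 1309, so 2048 > 1309.
Thus t = 11 disproves the claim, and no smaller t works.

t = 11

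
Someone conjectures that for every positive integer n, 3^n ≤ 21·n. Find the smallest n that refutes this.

A counterexample is any positive integer n such that 3^n > 21·n; we check each in order.
The first 4 eligible values, up to n = 4, all satisfy the conclusion.
n = 5: 3^n = 243 and 21·n = 105, so 243 > 105.
So n = 5 is the smallest counterexample.

n = 5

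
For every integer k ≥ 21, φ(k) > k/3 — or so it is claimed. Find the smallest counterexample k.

We need the least integer k ≥ 21 for which the claim fails.
k = 21: φ(21) = 12 and 21/3 = 7, so φ(21) > 21/3.
k = 22: φ(22) = 10 and 22/3 = 22/3, so φ(22) > 22/3.
k = 23: φ(23) = 22 and 23/3 = 23/3, so φ(23) > 23/3.
k = 24: φ(24) = 8 and 24/3 = 8, so φ(24) ≤ 24/3.

k = 24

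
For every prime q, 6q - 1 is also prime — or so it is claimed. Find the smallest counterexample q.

q = 11

A counterexample is any prime q such that 6q - 1 is not prime; we check each in order.
For q = 2, 3, 5, 7 the conclusion holds.
q = 11: 6q - 1 = 65 = 5 × 13, not prime.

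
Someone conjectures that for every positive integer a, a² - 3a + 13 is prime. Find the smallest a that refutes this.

Check each positive integer a in order until a² - 3a + 13 is not prime.
The first 11 eligible values, up to a = 11, all satisfy the conclusion.
a = 12: a² - 3a + 13 = 121 = 11 × 11, composite.
Thus a = 12 disproves the claim, and no smaller a works.

a = 12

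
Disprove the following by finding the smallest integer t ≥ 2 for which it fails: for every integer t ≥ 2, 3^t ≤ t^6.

t = 15

We need the least integer t ≥ 2 for which 3^t > t^6.
For t = 2, 3, 4, 5, …, 12, 13, 14 the conclusion holds.
t = 15: 3^t = 14348907 and t^6 = 11390625, so 14348907 > 11390625.
Hence t = 15 is a counterexample.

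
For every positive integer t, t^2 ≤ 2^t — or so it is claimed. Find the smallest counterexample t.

t = 3

We need the least positive integer t for which t^2 > 2^t.
t = 1: t^2 = 1 and 2^t = 2, so 1 ≤ 2.
t = 2: t^2 = 4 and 2^t = 4, so 4 ≤ 4.
t = 3: t^2 = 9 and 2^t = 8, so 9 > 8.
Hence t = 3 is a counterexample.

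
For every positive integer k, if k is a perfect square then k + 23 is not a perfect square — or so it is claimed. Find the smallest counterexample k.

Check each positive integer k in order until k is a perfect square but k + 23 is a perfect square.
The first 10 eligible values, up to k = 100, all satisfy the conclusion.
k = 121: 121 = 11² and 121 + 23 = 144 = 12².
So k = 121 is the smallest counterexample.

k = 121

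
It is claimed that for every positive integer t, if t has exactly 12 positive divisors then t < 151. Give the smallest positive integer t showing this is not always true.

We need the least positive integer t for which t has exactly 12 positive divisors but the claim fails.
The first 10 eligible values, up to t = 150, all satisfy the conclusion.
t = 156: τ(156) = 12; 156 ≥ 151.
Thus t = 156 disproves the claim, and no smaller t works.

t = 156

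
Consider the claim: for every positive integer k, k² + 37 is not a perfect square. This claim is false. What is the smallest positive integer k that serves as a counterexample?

We need the least positive integer k for which k² + 37 is a perfect square.
The first 17 eligible values, up to k = 17, all satisfy the conclusion.
k = 18: 18² + 37 = 361 = 19², a perfect square.
Thus k = 18 disproves the claim, and no smaller k works.

k = 18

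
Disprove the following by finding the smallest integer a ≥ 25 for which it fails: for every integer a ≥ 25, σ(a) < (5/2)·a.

a = 36

For a = 25, 26, 27, 28, …, 33, 34, 35 the conclusion holds.
a = 36: σ(36) = 91; 91 ≥ 90.
Thus a = 36 disproves the claim, and no smaller a works.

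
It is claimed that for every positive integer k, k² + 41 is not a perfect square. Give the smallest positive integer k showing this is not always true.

k = 20

A counterexample is any positive integer k such that k² + 41 is a perfect square; we check each in order.
For k = 1, 2, 3, 4, …, 17, 18, 19 the conclusion holds.
k = 20: 20² + 41 = 441 = 21², a perfect square.
Thus k = 20 disproves the claim, and no smaller k works.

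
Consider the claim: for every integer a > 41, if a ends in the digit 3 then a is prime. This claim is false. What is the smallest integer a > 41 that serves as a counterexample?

Check each integer a > 41 in order until a ends in the digit 3 but a is not prime.
For a = 43, 53 the conclusion holds.
a = 63: 63 ends in 3; 63 = 3 × 21, composite.

a = 63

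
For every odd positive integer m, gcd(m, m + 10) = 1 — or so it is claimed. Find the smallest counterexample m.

m = 5

For m = 1, 3 the conclusion holds.
m = 5: gcd(5, 15) = 5.
So m = 5 is the smallest counterexample.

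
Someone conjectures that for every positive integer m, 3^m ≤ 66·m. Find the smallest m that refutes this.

m = 6

A counterexample is any positive integer m such that 3^m > 66·m; we check each in order.
The first 5 eligible values, up to m = 5, all satisfy the conclusion.
m = 6: 3^m = 729 and 66·m = 396, so 729 > 396.
Hence m = 6 is a counterexample.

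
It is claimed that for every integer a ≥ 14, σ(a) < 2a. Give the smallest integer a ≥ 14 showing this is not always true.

a = 18

A counterexample is any integer a ≥ 14 such that the claim fails; we check each in order.
For a = 14, 15, 16, 17 the conclusion holds.
a = 18: σ(18) = 39; 39 ≥ 36.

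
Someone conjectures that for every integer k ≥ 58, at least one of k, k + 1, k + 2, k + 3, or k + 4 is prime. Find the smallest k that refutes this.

For k = 58, 59, 60, 61 the conclusion holds.
k = 62: 62 = 2 × 31; 63 = 3 × 21; 64 = 2 × 32; 65 = 5 × 13; 66 = 2 × 33 — all composite.

k = 62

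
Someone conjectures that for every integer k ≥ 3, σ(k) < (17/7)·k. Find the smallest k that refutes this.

Check each integer k ≥ 3 in order until the claim fails.
The first 21 eligible values, up to k = 23, all satisfy the conclusion.
k = 24: σ(24) = 60; 60 ≥ 408/7.

k = 24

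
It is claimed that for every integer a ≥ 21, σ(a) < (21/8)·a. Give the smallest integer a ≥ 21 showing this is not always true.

For a = 21, 22, 23, 24, …, 57, 58, 59 the conclusion holds.
a = 60: σ(60) = 168; 168 ≥ 315/2.
Thus a = 60 disproves the claim, and no smaller a works.

a = 60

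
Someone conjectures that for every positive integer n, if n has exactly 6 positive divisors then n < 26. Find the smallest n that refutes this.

n = 28

We need the least positive integer n for which n has exactly 6 positive divisors but the claim fails.
n = 12: τ(12) = 6; 12 < 26.
n = 18: τ(18) = 6; 18 < 26.
n = 20: τ(20) = 6; 20 < 26.
n = 28: τ(28) = 6; 28 ≥ 26.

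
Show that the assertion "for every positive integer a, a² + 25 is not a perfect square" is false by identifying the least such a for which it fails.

We need the least positive integer a for which a² + 25 is a perfect square.
The first 11 eligible values, up to a = 11, all satisfy the conclusion.
a = 12: 12² + 25 = 169 = 13², a perfect square.

a = 12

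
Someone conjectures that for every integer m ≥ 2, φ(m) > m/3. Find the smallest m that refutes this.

We need the least integer m ≥ 2 for which the claim fails.
For m = 2, 3, 4, 5 the conclusion holds.
m = 6: φ(6) = 2 and 6/3 = 2, so φ(6) ≤ 6/3.

m = 6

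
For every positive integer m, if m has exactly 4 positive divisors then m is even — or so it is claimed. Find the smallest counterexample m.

The first 4 eligible values, up to m = 14, all satisfy the conclusion.
m = 15: divisors of 15: 1, 3, 5, 15; 15 is odd.
So m = 15 is the smallest counterexample.

m = 15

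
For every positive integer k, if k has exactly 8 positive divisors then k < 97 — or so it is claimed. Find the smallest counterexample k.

A counterexample is any positive integer k such that k has exactly 8 positive divisors but the claim fails; we check each in order.
For k = 24, 30, 40, 42, 54, 56, 66, 70, 78, 88 the conclusion holds.
k = 102: τ(102) = 8; 102 ≥ 97.

k = 102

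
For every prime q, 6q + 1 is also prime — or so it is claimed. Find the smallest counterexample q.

q = 2: 6q + 1 = 13, prime.
q = 3: 6q + 1 = 19, prime.
q = 5: 6q + 1 = 31, prime.
q = 7: 6q + 1 = 43, prime.
q = 11: 6q + 1 = 67, prime.
q = 13: 6q + 1 = 79, prime.
q = 17: 6q + 1 = 103, prime.
q = 19: 6q + 1 = 115 = 5 × 23, not prime.
So q = 19 is the smallest counterexample.

q = 19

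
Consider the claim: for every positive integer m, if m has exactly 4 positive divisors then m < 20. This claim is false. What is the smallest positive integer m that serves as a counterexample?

m = 21

We need the least positive integer m for which m has exactly 4 positive divisors but the claim fails.
The first 5 eligible values, up to m = 15, all satisfy the conclusion.
m = 21: τ(21) = 4; 21 ≥ 20.
So m = 21 is the smallest counterexample.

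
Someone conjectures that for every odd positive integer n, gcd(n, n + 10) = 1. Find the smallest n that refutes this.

n = 5

Check each odd positive integer n in order until gcd(n, n + 10) > 1.
For n = 1, 3 the conclusion holds.
n = 5: gcd(5, 15) = 5.
Thus n = 5 disproves the claim, and no smaller n works.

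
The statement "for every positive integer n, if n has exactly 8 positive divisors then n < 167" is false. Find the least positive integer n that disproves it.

n = 170

Check each positive integer n in order until n has exactly 8 positive divisors but the claim fails.
For n = 24, 30, 40, 42, …, 152, 154, 165 the conclusion holds.
n = 170: τ(170) = 8; 170 ≥ 167.
So n = 170 is the smallest counterexample.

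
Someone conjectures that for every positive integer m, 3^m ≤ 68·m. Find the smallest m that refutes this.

m = 6

We need the least positive integer m for which 3^m > 68·m.
The first 5 eligible values, up to m = 5, all satisfy the conclusion.
m = 6: 3^m = 729 and 68·m = 408, so 729 > 408.
Hence m = 6 is a counterexample.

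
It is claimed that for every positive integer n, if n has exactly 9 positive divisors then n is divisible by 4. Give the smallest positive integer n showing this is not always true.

n = 225

We need the least positive integer n for which n has exactly 9 positive divisors but n is not divisible by 4.
For n = 36, 100, 196 the conclusion holds.
n = 225: τ(225) = 9; 225 mod 4 = 1.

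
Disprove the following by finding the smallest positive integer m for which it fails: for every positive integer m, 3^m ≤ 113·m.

m = 6

We need the least positive integer m for which 3^m > 113·m.
m = 1: 3^m = 3 and 113·m = 113, so 3 ≤ 113.
m = 2: 3^m = 9 and 113·m = 226, so 9 ≤ 226.
m = 3: 3^m = 27 and 113·m = 339, so 27 ≤ 339.
m = 4: 3^m = 81 and 113·m = 452, so 81 ≤ 452.
m = 5: 3^m = 243 and 113·m = 565, so 243 ≤ 565.
m = 6: 3^m = 729 and 113·m = 678, so 729 > 678.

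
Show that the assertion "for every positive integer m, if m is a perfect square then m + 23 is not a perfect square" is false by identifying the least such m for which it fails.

m = 121

For m = 1, 4, 9, 16, 25, 36, 49, 64, 81, 100 the conclusion holds.
m = 121: 121 = 11² and 121 + 23 = 144 = 12².
Thus m = 121 disproves the claim, and no smaller m works.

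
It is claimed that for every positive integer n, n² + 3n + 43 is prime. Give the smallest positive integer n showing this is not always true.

n = 39

We need the least positive integer n for which n² + 3n + 43 is not prime.
For n = 1, 2, 3, 4, …, 36, 37, 38 the conclusion holds.
n = 39: n² + 3n + 43 = 1681 = 41 × 41, composite.
So n = 39 is the smallest counterexample.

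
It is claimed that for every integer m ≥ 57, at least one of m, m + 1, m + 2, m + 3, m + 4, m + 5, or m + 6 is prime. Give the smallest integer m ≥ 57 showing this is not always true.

For m = 57, 58, 59, 60, …, 87, 88, 89 the conclusion holds.
m = 90: 90 = 2 × 45; 91 = 7 × 13; 92 = 2 × 46; 93 = 3 × 31; 94 = 2 × 47; 95 = 5 × 19; 96 = 2 × 48 — all composite.
So m = 90 is the smallest counterexample.

m = 90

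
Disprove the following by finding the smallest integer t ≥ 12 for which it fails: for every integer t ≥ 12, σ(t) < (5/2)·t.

t = 24

For t = 12, 13, 14, 15, …, 21, 22, 23 the conclusion holds.
t = 24: σ(24) = 60; 60 ≥ 60.
Hence t = 24 is a counterexample.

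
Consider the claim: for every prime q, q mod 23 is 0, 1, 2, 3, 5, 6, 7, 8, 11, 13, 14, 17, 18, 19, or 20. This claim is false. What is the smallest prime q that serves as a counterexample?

For q = 2, 3, 5, 7, …, 47, 53, 59 the conclusion holds.
q = 61: 61 mod 23 = 15 — not in {0, 1, 2, 3, 5, 6, 7, 8, 11, 13, 14, 17, 18, 19, 20}.

q = 61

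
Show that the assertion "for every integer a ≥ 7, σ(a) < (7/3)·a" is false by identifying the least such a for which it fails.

A counterexample is any integer a ≥ 7 such that the claim fails; we check each in order.
a = 7: σ(7) = 8; 8 < 49/3.
a = 8: σ(8) = 15; 15 < 56/3.
a = 9: σ(9) = 13; 13 < 21.
a = 10: σ(10) = 18; 18 < 70/3.
a = 11: σ(11) = 12; 12 < 77/3.
a = 12: σ(12) = 28; 28 ≥ 28.
Hence a = 12 is a counterexample.

a = 12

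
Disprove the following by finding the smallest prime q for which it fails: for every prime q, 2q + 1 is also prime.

q = 2: 2q + 1 = 5, prime.
q = 3: 2q + 1 = 7, prime.
q = 5: 2q + 1 = 11, prime.
q = 7: 2q + 1 = 15 = 3 × 5, not prime.
Thus q = 7 disproves the claim, and no smaller q works.

q = 7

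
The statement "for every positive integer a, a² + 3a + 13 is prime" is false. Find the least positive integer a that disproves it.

a = 9

We need the least positive integer a for which a² + 3a + 13 is not prime.
The first 8 eligible values, up to a = 8, all satisfy the conclusion.
a = 9: a² + 3a + 13 = 121 = 11 × 11, composite.
Thus a = 9 disproves the claim, and no smaller a works.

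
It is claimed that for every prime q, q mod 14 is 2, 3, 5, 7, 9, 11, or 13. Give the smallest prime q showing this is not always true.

q = 29

For q = 2, 3, 5, 7, 11, 13, 17, 19, 23 the conclusion holds.
q = 29: 29 mod 14 = 1 — not in {2, 3, 5, 7, 9, 11, 13}.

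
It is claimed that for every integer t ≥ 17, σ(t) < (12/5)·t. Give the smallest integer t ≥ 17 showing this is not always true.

t = 24

For t = 17, 18, 19, 20, 21, 22, 23 the conclusion holds.
t = 24: σ(24) = 60; 60 ≥ 288/5.
Thus t = 24 disproves the claim, and no smaller t works.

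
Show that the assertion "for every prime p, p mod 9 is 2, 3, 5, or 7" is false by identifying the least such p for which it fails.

p = 13

Check each prime p in order until the claim fails.
p = 2: 2 mod 9 = 2.
p = 3: 3 mod 9 = 3.
p = 5: 5 mod 9 = 5.
p = 7: 7 mod 9 = 7.
p = 11: 11 mod 9 = 2.
p = 13: 13 mod 9 = 4 — not in {2, 3, 5, 7}.
So p = 13 is the smallest counterexample.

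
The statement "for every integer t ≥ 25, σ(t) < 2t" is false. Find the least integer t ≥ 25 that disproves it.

A counterexample is any integer t ≥ 25 such that the claim fails; we check each in order.
For t = 25, 26, 27 the conclusion holds.
t = 28: σ(28) = 56; 56 ≥ 56.

t = 28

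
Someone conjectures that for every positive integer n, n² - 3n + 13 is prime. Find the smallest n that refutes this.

n = 12

Check each positive integer n in order until n² - 3n + 13 is not prime.
For n = 1, 2, 3, 4, …, 9, 10, 11 the conclusion holds.
n = 12: n² - 3n + 13 = 121 = 11 × 11, composite.
So n = 12 is the smallest counterexample.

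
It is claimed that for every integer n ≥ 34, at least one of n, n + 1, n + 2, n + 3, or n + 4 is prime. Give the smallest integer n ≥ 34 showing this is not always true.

A counterexample is any integer n ≥ 34 such that n, n + 1, n + 2, n + 3, n + 4 are all composite; we check each in order.
For n = 34, 35, 36, 37, …, 45, 46, 47 the conclusion holds.
n = 48: 48 = 2 × 24; 49 = 7 × 7; 50 = 2 × 25; 51 = 3 × 17; 52 = 2 × 26 — all composite.

n = 48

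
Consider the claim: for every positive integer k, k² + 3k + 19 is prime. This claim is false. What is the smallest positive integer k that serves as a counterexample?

k = 15

Check each positive integer k in order until k² + 3k + 19 is not prime.
For k = 1, 2, 3, 4, …, 12, 13, 14 the conclusion holds.
k = 15: k² + 3k + 19 = 289 = 17 × 17, composite.
So k = 15 is the smallest counterexample.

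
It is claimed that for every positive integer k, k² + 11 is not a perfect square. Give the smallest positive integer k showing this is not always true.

Check each positive integer k in order until k² + 11 is a perfect square.
The first 4 eligible values, up to k = 4, all satisfy the conclusion.
k = 5: 5² + 11 = 36 = 6², a perfect square.
Thus k = 5 disproves the claim, and no smaller k works.

k = 5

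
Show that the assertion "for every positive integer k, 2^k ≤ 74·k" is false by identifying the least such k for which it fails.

The first 9 eligible values, up to k = 9, all satisfy the conclusion.
k = 10: 2^k = 1024 and 74·k = 740, so 1024 > 740.
Thus k = 10 disproves the claim, and no smaller k works.

k = 10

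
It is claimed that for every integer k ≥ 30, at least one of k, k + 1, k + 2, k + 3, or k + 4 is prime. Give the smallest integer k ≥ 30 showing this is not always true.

Check each integer k ≥ 30 in order until k, k + 1, k + 2, k + 3, k + 4 are all composite.
k = 30: 31 is prime.
k = 31: 31 is prime.
k = 32: 32 = 2 × 16; 33 = 3 × 11; 34 = 2 × 17; 35 = 5 × 7; 36 = 2 × 18 — all composite.
So k = 32 is the smallest counterexample.

k = 32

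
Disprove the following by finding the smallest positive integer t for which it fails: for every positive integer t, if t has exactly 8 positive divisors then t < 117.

A counterexample is any positive integer t such that t has exactly 8 positive divisors but the claim fails; we check each in order.
The first 15 eligible values, up to t = 114, all satisfy the conclusion.
t = 128: τ(128) = 8; 128 ≥ 117.

t = 128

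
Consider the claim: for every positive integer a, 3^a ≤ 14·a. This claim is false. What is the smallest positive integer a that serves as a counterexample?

We need the least positive integer a for which 3^a > 14·a.
For a = 1, 2, 3 the conclusion holds.
a = 4: 3^a = 81 and 14·a = 56, so 81 > 56.
Thus a = 4 disproves the claim, and no smaller a works.

a = 4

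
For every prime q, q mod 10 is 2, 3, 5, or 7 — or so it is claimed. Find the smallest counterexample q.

q = 11

We need the least prime q for which the claim fails.
q = 2: 2 mod 10 = 2.
q = 3: 3 mod 10 = 3.
q = 5: 5 mod 10 = 5.
q = 7: 7 mod 10 = 7.
q = 11: 11 mod 10 = 1 — not in {2, 3, 5, 7}.
Hence q = 11 is a counterexample.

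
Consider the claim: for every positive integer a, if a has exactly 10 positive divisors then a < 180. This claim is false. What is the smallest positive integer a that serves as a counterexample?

a = 208

For a = 48, 80, 112, 162, 176 the conclusion holds.
a = 208: τ(208) = 10; 208 ≥ 180.
Hence a = 208 is a counterexample.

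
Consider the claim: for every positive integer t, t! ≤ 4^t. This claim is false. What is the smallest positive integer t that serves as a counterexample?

We need the least positive integer t for which t! > 4^t.
t = 1: t! = 1 and 4^t = 4, so 1 ≤ 4.
t = 2: t! = 2 and 4^t = 16, so 2 ≤ 16.
t = 3: t! = 6 and 4^t = 64, so 6 ≤ 64.
t = 4: t! = 24 and 4^t = 256, so 24 ≤ 256.
t = 5: t! = 120 and 4^t = 1024, so 120 ≤ 1024.
t = 6: t! = 720 and 4^t = 4096, so 720 ≤ 4096.
t = 7: t! = 5040 and 4^t = 16384, so 5040 ≤ 16384.
t = 8: t! = 40320 and 4^t = 65536, so 40320 ≤ 65536.
t = 9: t! = 362880 and 4^t = 262144, so 362880 > 262144.

t = 9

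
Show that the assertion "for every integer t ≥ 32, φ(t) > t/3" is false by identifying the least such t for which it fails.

A counterexample is any integer t ≥ 32 such that the claim fails; we check each in order.
For t = 32, 33, 34, 35 the conclusion holds.
t = 36: φ(36) = 12 and 36/3 = 12, so φ(36) ≤ 36/3.
Hence t = 36 is a counterexample.

t = 36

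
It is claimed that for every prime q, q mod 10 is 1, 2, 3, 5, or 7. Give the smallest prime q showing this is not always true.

q = 19

A counterexample is any prime q such that the claim fails; we check each in order.
q = 2: 2 mod 10 = 2.
q = 3: 3 mod 10 = 3.
q = 5: 5 mod 10 = 5.
q = 7: 7 mod 10 = 7.
q = 11: 11 mod 10 = 1.
q = 13: 13 mod 10 = 3.
q = 17: 17 mod 10 = 7.
q = 19: 19 mod 10 = 9 — not in {1, 2, 3, 5, 7}.
Thus q = 19 disproves the claim, and no smaller q works.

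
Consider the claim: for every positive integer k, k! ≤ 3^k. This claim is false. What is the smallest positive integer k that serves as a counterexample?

The first 6 eligible values, up to k = 6, all satisfy the conclusion.
k = 7: k! = 5040 and 3^k = 2187, so 5040 > 2187.
Thus k = 7 disproves the claim, and no smaller k works.

k = 7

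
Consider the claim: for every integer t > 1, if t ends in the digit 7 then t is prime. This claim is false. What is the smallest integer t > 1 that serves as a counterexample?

We need the least integer t > 1 for which t ends in the digit 7 but t is not prime.
For t = 7, 17 the conclusion holds.
t = 27: 27 ends in 7; 27 = 3 × 9, composite.

t = 27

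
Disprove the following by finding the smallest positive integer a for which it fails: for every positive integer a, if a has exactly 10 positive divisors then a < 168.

a = 176

A counterexample is any positive integer a such that a has exactly 10 positive divisors but the claim fails; we check each in order.
a = 48: τ(48) = 10; 48 < 168.
a = 80: τ(80) = 10; 80 < 168.
a = 112: τ(112) = 10; 112 < 168.
a = 162: τ(162) = 10; 162 < 168.
a = 176: τ(176) = 10; 176 ≥ 168.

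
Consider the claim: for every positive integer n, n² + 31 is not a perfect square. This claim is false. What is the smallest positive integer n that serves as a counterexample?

n = 15

Check each positive integer n in order until n² + 31 is a perfect square.
The first 14 eligible values, up to n = 14, all satisfy the conclusion.
n = 15: 15² + 31 = 256 = 16², a perfect square.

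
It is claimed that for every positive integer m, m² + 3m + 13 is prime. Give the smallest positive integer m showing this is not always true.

We need the least positive integer m for which m² + 3m + 13 is not prime.
For m = 1, 2, 3, 4, 5, 6, 7, 8 the conclusion holds.
m = 9: m² + 3m + 13 = 121 = 11 × 11, composite.

m = 9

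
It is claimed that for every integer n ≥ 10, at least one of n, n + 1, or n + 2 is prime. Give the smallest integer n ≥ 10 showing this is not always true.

We need the least integer n ≥ 10 for which n, n + 1, n + 2 are all composite.
For n = 10, 11, 12, 13 the conclusion holds.
n = 14: 14 = 2 × 7; 15 = 3 × 5; 16 = 2 × 8 — all composite.

n = 14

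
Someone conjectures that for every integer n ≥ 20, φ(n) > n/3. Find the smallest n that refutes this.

A counterexample is any integer n ≥ 20 such that the claim fails; we check each in order.
For n = 20, 21, 22, 23 the conclusion holds.
n = 24: φ(24) = 8 and 24/3 = 8, so φ(24) ≤ 24/3.
Hence n = 24 is a counterexample.

n = 24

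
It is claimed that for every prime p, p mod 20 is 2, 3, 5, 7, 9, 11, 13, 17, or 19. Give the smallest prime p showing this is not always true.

For p = 2, 3, 5, 7, …, 29, 31, 37 the conclusion holds.
p = 41: 41 mod 20 = 1 — not in {2, 3, 5, 7, 9, 11, 13, 17, 19}.

p = 41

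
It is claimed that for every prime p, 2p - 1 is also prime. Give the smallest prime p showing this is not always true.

We need the least prime p for which 2p - 1 is not prime.
For p = 2, 3 the conclusion holds.
p = 5: 2p - 1 = 9 = 3 × 3, not prime.
Hence p = 5 is a counterexample.

p = 5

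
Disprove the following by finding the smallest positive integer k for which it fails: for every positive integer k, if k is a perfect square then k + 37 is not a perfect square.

k = 324

A counterexample is any positive integer k such that k is a perfect square but k + 37 is a perfect square; we check each in order.
The first 17 eligible values, up to k = 289, all satisfy the conclusion.
k = 324: 324 = 18² and 324 + 37 = 361 = 19².
So k = 324 is the smallest counterexample.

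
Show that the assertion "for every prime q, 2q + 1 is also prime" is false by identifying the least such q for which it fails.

q = 7

q = 2: 2q + 1 = 5, prime.
q = 3: 2q + 1 = 7, prime.
q = 5: 2q + 1 = 11, prime.
q = 7: 2q + 1 = 15 = 3 × 5, not prime.
Thus q = 7 disproves the claim, and no smaller q works.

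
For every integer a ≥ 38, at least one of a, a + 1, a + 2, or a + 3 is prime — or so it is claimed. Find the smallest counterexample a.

a = 48

Check each integer a ≥ 38 in order until a, a + 1, a + 2, a + 3 are all composite.
For a = 38, 39, 40, 41, 42, 43, 44, 45, 46, 47 the conclusion holds.
a = 48: 48 = 2 × 24; 49 = 7 × 7; 50 = 2 × 25; 51 = 3 × 17 — all composite.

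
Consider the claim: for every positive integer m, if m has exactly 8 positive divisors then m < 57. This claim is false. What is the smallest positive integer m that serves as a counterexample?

We need the least positive integer m for which m has exactly 8 positive divisors but the claim fails.
For m = 24, 30, 40, 42, 54, 56 the conclusion holds.
m = 66: τ(66) = 8; 66 ≥ 57.
So m = 66 is the smallest counterexample.

m = 66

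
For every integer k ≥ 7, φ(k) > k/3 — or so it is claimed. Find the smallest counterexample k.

k = 12

The first 5 eligible values, up to k = 11, all satisfy the conclusion.
k = 12: φ(12) = 4 and 12/3 = 4, so φ(12) ≤ 12/3.
So k = 12 is the smallest counterexample.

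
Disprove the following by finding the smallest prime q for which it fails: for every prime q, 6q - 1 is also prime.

q = 2: 6q - 1 = 11, prime.
q = 3: 6q - 1 = 17, prime.
q = 5: 6q - 1 = 29, prime.
q = 7: 6q - 1 = 41, prime.
q = 11: 6q - 1 = 65 = 5 × 13, not prime.
Hence q = 11 is a counterexample.

q = 11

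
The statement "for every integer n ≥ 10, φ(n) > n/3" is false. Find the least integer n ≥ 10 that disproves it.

n = 12

A counterexample is any integer n ≥ 10 such that the claim fails; we check each in order.
n = 10: φ(10) = 4 and 10/3 = 10/3, so φ(10) > 10/3.
n = 11: φ(11) = 10 and 11/3 = 11/3, so φ(11) > 11/3.
n = 12: φ(12) = 4 and 12/3 = 4, so φ(12) ≤ 12/3.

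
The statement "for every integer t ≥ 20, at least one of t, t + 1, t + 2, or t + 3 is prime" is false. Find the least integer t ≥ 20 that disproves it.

t = 24

The first 4 eligible values, up to t = 23, all satisfy the conclusion.
t = 24: 24 = 2 × 12; 25 = 5 × 5; 26 = 2 × 13; 27 = 3 × 9 — all composite.
Hence t = 24 is a counterexample.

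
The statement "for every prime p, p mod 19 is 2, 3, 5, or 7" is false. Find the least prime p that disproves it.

Check each prime p in order until the claim fails.
The first 4 eligible values, up to p = 7, all satisfy the conclusion.
p = 11: 11 mod 19 = 11 — not in {2, 3, 5, 7}.

p = 11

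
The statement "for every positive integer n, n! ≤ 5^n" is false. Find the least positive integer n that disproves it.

n = 12

We need the least positive integer n for which n! > 5^n.
For n = 1, 2, 3, 4, …, 9, 10, 11 the conclusion holds.
n = 12: n! = 479001600 and 5^n = 244140625, so 479001600 > 244140625.
Hence n = 12 is a counterexample.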